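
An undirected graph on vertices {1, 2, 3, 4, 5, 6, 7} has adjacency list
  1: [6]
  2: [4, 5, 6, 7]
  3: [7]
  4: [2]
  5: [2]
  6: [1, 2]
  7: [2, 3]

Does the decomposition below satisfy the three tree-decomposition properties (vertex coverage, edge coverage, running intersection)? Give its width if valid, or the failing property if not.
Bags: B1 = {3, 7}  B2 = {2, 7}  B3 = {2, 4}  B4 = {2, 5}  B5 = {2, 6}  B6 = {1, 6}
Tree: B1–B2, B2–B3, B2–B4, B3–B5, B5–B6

Yes; width 1.

Every vertex of G appears in some bag (union = {1, 2, 3, 4, 5, 6, 7}); every edge is covered by a bag; and for each vertex v the set of bags containing v is connected in the bag tree. The decomposition is therefore valid. The largest bag has 2 vertices, so the width is 1.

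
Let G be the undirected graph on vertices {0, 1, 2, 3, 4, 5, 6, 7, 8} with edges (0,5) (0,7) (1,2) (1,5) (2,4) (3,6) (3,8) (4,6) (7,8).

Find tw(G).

2

A width-2 tree decomposition is:
Bags: B1 = {1, 2, 4}  B2 = {1, 4, 6}  B3 = {1, 3, 6}  B4 = {1, 3, 8}  B5 = {1, 7, 8}  B6 = {0, 1, 7}  B7 = {0, 1, 5}
Tree: B1–B2, B2–B3, B3–B4, B4–B5, B5–B6, B6–B7
Each bag holds 3 vertices, so the decomposition has width 2, which upper-bounds the treewidth. The edges 1–2–4–6–3–8–7–0–5–1 form a cycle, so G is not a tree and its treewidth is at least 2. The upper and lower bounds meet at 2, so that is the treewidth.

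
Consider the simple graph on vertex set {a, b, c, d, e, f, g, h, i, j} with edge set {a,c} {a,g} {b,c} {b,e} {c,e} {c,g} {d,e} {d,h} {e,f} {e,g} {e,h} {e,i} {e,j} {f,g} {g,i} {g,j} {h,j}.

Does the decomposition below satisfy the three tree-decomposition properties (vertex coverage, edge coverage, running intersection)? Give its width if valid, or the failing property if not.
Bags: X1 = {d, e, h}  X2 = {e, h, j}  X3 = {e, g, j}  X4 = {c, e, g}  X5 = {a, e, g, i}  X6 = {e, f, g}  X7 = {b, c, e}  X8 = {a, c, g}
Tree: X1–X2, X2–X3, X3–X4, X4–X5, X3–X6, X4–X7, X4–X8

No — bags containing vertex a are not connected in the tree.

A tree decomposition must satisfy three properties: every vertex lies in some bag; for every edge, both endpoints lie together in some bag; and for every vertex, the bags containing it form a connected subtree. Here bags containing vertex a are not connected in the tree, so the decomposition is invalid.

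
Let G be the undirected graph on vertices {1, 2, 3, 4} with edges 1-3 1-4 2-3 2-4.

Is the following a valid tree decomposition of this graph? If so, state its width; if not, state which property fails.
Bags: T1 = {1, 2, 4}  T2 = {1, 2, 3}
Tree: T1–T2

Checking the three conditions: (i) the bags cover all of {1, 2, 3, 4}; (ii) for each edge, some bag contains both endpoints; (iii) the bags containing any fixed vertex form a subtree. All hold, so the decomposition is valid with width 3 − 1 = 2.

Yes; width 2.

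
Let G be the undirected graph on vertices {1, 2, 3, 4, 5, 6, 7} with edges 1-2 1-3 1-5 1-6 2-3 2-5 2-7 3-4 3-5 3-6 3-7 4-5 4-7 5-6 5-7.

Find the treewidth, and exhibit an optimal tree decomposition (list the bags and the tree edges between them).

Treewidth 3.
Bags: B1 = {1, 2, 3, 5}  B2 = {2, 3, 5, 7}  B3 = {1, 3, 5, 6}  B4 = {3, 4, 5, 7}
Tree: B1–B2, B1–B3, B2–B4

Each bag holds 4 vertices, so the decomposition has width 3, which upper-bounds the treewidth. For the lower bound, the 4 vertices {1, 2, 3, 5} are pairwise adjacent, and any tree decomposition puts a clique entirely inside one bag — forcing width ≥ 3. Hence tw(G) = 3 exactly.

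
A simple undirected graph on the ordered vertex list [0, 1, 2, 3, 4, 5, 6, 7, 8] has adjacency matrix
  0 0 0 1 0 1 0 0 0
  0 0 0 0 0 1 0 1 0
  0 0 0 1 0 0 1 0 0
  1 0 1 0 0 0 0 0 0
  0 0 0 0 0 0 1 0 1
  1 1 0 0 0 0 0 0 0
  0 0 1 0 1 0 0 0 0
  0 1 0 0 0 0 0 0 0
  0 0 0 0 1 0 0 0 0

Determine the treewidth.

A width-1 tree decomposition is:
Bags: B1 = {1, 7}  B2 = {1, 5}  B3 = {0, 5}  B4 = {0, 3}  B5 = {2, 3}  B6 = {2, 6}  B7 = {4, 6}  B8 = {4, 8}
Tree: B1–B2, B2–B3, B3–B4, B4–B5, B5–B6, B6–B7, B7–B8
Each bag holds 2 vertices, so the decomposition has width 1, which upper-bounds the treewidth. G has an edge, so its treewidth is at least 1. Therefore the treewidth is 1.

1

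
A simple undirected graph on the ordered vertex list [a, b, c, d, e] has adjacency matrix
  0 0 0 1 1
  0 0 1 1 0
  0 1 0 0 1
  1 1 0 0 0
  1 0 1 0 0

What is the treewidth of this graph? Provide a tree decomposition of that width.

Treewidth 2.
One such decomposition:
Bags: B1 = {a, d, e}  B2 = {c, d, e}  B3 = {b, c, d}
Tree: B1–B2, B2–B3

Each bag holds 3 vertices, so the decomposition has width 2, which upper-bounds the treewidth. Since d–a–e–c–b–d is a cycle in G, G is not acyclic. Forests are exactly the graphs of treewidth ≤ 1, so tw(G) ≥ 2. Combining the bounds, tw(G) = 2.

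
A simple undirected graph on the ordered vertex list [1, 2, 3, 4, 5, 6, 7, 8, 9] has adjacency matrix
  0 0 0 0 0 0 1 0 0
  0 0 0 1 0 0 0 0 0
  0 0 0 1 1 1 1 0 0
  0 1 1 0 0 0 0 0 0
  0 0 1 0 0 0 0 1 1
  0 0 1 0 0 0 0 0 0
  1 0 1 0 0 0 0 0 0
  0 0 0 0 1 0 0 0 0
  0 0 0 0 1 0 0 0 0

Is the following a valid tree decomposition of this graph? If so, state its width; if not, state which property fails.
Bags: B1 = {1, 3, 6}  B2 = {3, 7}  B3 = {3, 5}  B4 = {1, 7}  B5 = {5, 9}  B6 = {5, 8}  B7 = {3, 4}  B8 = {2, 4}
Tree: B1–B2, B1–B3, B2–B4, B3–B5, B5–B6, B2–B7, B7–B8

A tree decomposition must satisfy three properties: every vertex lies in some bag; for every edge, both endpoints lie together in some bag; and for every vertex, the bags containing it form a connected subtree. Here bags containing vertex 1 are not connected in the tree, so the decomposition is invalid.

No — bags containing vertex 1 are not connected in the tree.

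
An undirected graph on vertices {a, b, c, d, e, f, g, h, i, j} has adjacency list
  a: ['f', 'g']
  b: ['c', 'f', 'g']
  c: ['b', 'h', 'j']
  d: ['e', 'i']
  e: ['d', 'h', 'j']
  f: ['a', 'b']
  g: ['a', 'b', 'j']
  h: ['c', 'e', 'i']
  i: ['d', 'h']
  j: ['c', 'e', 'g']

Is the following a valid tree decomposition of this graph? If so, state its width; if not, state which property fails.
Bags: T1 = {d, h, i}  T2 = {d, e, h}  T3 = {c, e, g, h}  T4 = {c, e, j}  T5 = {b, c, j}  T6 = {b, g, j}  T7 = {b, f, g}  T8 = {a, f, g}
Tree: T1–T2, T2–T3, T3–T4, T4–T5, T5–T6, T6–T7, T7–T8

A tree decomposition must satisfy three properties: every vertex lies in some bag; for every edge, both endpoints lie together in some bag; and for every vertex, the bags containing it form a connected subtree. Here bags containing vertex g are not connected in the tree, so the decomposition is invalid.

No — bags containing vertex g are not connected in the tree.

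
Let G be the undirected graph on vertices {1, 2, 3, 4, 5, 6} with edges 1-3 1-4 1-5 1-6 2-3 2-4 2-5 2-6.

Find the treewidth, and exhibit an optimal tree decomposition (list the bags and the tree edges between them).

Treewidth 2.
One optimal decomposition is:
Bags: B1 = {1, 2, 5}  B2 = {1, 2, 4}  B3 = {1, 2, 6}  B4 = {1, 2, 3}
Tree: B1–B2, B2–B3, B3–B4

The largest bag has 3 vertices, giving width 2; this decomposition certifies tw(G) ≤ 2. For the lower bound, G contains the cycle 5–2–4–1–5, so G is not a forest; only forests have treewidth ≤ 1, hence tw(G) ≥ 2. The upper and lower bounds meet at 2, so that is the treewidth.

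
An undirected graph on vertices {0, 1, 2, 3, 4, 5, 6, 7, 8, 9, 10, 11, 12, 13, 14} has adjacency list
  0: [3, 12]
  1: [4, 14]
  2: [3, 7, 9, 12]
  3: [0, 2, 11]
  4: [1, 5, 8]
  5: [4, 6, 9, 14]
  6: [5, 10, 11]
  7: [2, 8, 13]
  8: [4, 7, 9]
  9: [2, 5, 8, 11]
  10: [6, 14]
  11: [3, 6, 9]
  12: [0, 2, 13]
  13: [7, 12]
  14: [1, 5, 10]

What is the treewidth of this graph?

3

A width-3 tree decomposition is:
Bags: B1 = {0, 3, 12, 13}  B2 = {2, 3, 12, 13}  B3 = {2, 3, 7, 13}  B4 = {2, 3, 7, 11}  B5 = {2, 7, 9, 11}  B6 = {7, 8, 9, 11}  B7 = {6, 8, 9, 11}  B8 = {5, 6, 8, 9}  B9 = {4, 5, 6, 8}  B10 = {4, 5, 6, 10}  B11 = {4, 5, 10, 14}  B12 = {1, 4, 10, 14}
Tree: B1–B2, B2–B3, B3–B4, B4–B5, B5–B6, B6–B7, B7–B8, B8–B9, B9–B10, B10–B11, B11–B12
The largest bag has 4 vertices, giving width 3; this decomposition certifies tw(G) ≤ 3. For the lower bound: the 4 vertex sets {0,12,13}, {3}, {2}, {7,8,9,11} are disjoint, each induces a connected subgraph, and every pair is joined by at least one edge of G. Contracting each set to a single vertex therefore yields K_{4} as a minor, and since treewidth is minor-monotone, tw(G) ≥ tw(K_{4}) = 3. The upper and lower bounds meet at 3, so that is the treewidth.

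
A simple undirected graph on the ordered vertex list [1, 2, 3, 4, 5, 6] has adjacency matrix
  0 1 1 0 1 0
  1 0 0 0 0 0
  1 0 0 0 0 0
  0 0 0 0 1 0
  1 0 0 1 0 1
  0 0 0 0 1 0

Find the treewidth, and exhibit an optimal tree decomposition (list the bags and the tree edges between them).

The largest bag has 2 vertices, giving width 1; this decomposition certifies tw(G) ≤ 1. Since G has at least one edge (e.g. 1–3), it is not an edgeless graph, so tw(G) ≥ 1. Hence tw(G) = 1 exactly.

Treewidth 1.
One such decomposition:
Bags: B1 = {1, 3}  B2 = {1, 5}  B3 = {1, 2}  B4 = {5, 6}  B5 = {4, 5}
Tree: B1–B2, B2–B3, B2–B4, B2–B5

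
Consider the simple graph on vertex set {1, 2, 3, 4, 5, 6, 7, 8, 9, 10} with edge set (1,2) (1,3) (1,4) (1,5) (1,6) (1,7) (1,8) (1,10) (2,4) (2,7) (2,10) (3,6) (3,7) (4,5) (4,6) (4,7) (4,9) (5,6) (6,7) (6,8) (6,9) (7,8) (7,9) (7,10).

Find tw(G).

A width-3 tree decomposition is:
Bags: B1 = {1, 4, 6, 7}  B2 = {1, 2, 4, 7}  B3 = {1, 3, 6, 7}  B4 = {1, 4, 5, 6}  B5 = {1, 2, 7, 10}  B6 = {1, 6, 7, 8}  B7 = {4, 6, 7, 9}
Tree: B1–B2, B1–B3, B1–B4, B2–B5, B3–B6, B1–B7
Every bag has size at most 4, so the width is 4 − 1 = 3 and tw(G) ≤ 3. For the lower bound, the 4 vertices {1, 4, 5, 6} are pairwise adjacent, and any tree decomposition puts a clique entirely inside one bag — forcing width ≥ 3. Therefore the treewidth is 3.

3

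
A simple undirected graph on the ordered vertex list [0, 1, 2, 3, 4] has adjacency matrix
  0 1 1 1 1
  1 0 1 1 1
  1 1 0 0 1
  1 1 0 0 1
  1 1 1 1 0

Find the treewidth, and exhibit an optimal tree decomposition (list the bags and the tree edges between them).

Each bag holds 4 vertices, so the decomposition has width 3, which upper-bounds the treewidth. Conversely, {0, 1, 2, 4} is a clique of size 4, and the vertices of any clique must share a bag in every tree decomposition; so some bag has ≥ 4 vertices and tw(G) ≥ 3. Hence tw(G) = 3 exactly.

Treewidth 3.
One optimal decomposition is:
Bags: B1 = {0, 1, 2, 4}  B2 = {0, 1, 3, 4}
Tree: B1–B2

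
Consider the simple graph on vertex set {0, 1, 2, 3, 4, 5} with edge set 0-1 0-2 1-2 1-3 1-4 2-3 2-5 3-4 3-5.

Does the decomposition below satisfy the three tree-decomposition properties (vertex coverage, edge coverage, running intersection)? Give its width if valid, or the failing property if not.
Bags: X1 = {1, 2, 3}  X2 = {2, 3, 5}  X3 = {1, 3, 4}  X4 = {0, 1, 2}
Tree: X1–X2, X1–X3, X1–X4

Every vertex of G appears in some bag (union = {0, 1, 2, 3, 4, 5}); every edge is covered by a bag; and for each vertex v the set of bags containing v is connected in the bag tree. The decomposition is therefore valid. The largest bag has 3 vertices, so the width is 2.

Yes; width 2.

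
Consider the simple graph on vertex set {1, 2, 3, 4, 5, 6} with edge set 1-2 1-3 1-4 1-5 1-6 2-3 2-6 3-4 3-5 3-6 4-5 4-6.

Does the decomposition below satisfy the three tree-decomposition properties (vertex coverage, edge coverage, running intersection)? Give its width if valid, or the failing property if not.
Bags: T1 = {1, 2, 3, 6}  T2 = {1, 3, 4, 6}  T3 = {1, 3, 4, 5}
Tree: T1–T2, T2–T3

Every vertex of G appears in some bag (union = {1, 2, 3, 4, 5, 6}); every edge is covered by a bag; and for each vertex v the set of bags containing v is connected in the bag tree. The decomposition is therefore valid. The largest bag has 4 vertices, so the width is 3.

Yes; width 3.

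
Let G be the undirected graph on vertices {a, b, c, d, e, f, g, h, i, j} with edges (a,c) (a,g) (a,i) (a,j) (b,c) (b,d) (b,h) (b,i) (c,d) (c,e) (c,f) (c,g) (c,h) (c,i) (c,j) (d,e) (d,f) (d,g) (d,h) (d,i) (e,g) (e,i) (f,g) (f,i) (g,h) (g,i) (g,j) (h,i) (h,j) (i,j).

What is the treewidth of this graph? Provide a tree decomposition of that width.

Each bag holds 5 vertices, so the decomposition has width 4, which upper-bounds the treewidth. On the other hand G contains the 5-clique {c, d, e, g, i}. A clique must lie in a single bag of any decomposition, so no decomposition can have width below 4. Therefore the treewidth is 4.

Treewidth 4.
One such decomposition:
Bags: B1 = {c, d, g, h, i}  B2 = {b, c, d, h, i}  B3 = {c, d, e, g, i}  B4 = {c, g, h, i, j}  B5 = {a, c, g, i, j}  B6 = {c, d, f, g, i}
Tree: B1–B2, B1–B3, B1–B4, B4–B5, B1–B6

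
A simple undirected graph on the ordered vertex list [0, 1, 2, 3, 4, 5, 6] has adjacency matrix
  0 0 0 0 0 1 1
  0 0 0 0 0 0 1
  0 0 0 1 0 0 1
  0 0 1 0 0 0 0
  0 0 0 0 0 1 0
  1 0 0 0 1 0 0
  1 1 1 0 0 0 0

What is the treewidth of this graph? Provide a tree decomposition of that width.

The largest bag has 2 vertices, giving width 1; this decomposition certifies tw(G) ≤ 1. Any graph with an edge has treewidth ≥ 1, and G has the edge 0–5. The upper and lower bounds meet at 1, so that is the treewidth.

Treewidth 1.
One optimal decomposition is:
Bags: B1 = {0, 5}  B2 = {0, 6}  B3 = {2, 6}  B4 = {2, 3}  B5 = {4, 5}  B6 = {1, 6}
Tree: B1–B2, B2–B3, B3–B4, B1–B5, B3–B6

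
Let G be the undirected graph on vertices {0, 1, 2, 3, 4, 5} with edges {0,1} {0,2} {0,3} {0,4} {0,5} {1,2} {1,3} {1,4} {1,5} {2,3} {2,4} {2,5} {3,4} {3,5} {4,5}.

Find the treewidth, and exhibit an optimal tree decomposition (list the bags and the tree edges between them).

Treewidth 5.
One optimal decomposition is:
Bags: B1 = {0, 1, 2, 3, 4, 5}
Tree: (single bag)

With just one bag of size 6, the width is 6 − 1 = 5, so tw(G) ≤ 5. On the other hand G contains the 6-clique {0, 1, 2, 3, 4, 5}. A clique must lie in a single bag of any decomposition, so no decomposition can have width below 5. The upper and lower bounds meet at 5, so that is the treewidth.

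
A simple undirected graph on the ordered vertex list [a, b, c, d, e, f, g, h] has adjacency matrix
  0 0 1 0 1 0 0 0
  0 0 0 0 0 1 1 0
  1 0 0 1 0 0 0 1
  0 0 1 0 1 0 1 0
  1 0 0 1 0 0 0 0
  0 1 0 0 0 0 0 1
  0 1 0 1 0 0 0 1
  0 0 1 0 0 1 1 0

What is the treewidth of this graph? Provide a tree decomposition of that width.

Each bag holds 3 vertices, so the decomposition has width 2, which upper-bounds the treewidth. Since a–e–d–c–a is a cycle in G, G is not acyclic. Forests are exactly the graphs of treewidth ≤ 1, so tw(G) ≥ 2. Combining the bounds, tw(G) = 2.

Treewidth 2.
One such decomposition:
Bags: B1 = {a, c, e}  B2 = {c, d, e}  B3 = {c, d, h}  B4 = {d, g, h}  B5 = {f, g, h}  B6 = {b, f, g}
Tree: B1–B2, B2–B3, B3–B4, B4–B5, B5–B6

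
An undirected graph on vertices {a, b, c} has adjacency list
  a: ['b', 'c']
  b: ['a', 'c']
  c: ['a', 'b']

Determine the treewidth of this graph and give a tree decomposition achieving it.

With just one bag of size 3, the width is 3 − 1 = 2, so tw(G) ≤ 2. For the lower bound, the 3 vertices {a, b, c} are pairwise adjacent, and any tree decomposition puts a clique entirely inside one bag — forcing width ≥ 2. Combining the bounds, tw(G) = 2.

Treewidth 2.
Bags: B1 = {a, b, c}
Tree: (single bag)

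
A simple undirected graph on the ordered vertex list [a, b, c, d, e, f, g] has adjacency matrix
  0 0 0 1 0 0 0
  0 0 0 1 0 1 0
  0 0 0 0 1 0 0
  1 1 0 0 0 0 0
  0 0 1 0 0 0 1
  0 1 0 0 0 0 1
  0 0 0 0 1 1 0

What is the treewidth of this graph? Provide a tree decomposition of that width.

Treewidth 1.
One such decomposition:
Bags: B1 = {a, d}  B2 = {b, d}  B3 = {b, f}  B4 = {f, g}  B5 = {e, g}  B6 = {c, e}
Tree: B1–B2, B2–B3, B3–B4, B4–B5, B5–B6

The largest bag has 2 vertices, giving width 1; this decomposition certifies tw(G) ≤ 1. G has an edge, so its treewidth is at least 1. Hence tw(G) = 1 exactly.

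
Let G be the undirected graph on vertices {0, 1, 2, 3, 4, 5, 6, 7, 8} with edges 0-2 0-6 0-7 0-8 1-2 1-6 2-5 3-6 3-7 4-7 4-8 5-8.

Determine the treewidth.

A width-3 tree decomposition is:
Bags: B1 = {1, 2, 5, 6}  B2 = {0, 2, 5, 6}  B3 = {0, 5, 6, 8}  B4 = {0, 3, 6, 8}  B5 = {0, 3, 7, 8}  B6 = {3, 4, 7, 8}
Tree: B1–B2, B2–B3, B3–B4, B4–B5, B5–B6
The largest bag has 4 vertices, giving width 3; this decomposition certifies tw(G) ≤ 3. For the lower bound: the 4 vertex sets {1,2,5}, {6}, {0}, {3,4,7,8} are disjoint, each induces a connected subgraph, and every pair is joined by at least one edge of G. Contracting each set to a single vertex therefore yields K_{4} as a minor, and since treewidth is minor-monotone, tw(G) ≥ tw(K_{4}) = 3. The upper and lower bounds meet at 3, so that is the treewidth.

3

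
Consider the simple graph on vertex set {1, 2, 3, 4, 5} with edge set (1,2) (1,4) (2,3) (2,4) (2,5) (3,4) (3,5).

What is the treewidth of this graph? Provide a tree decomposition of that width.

Treewidth 2.
One optimal decomposition is:
Bags: B1 = {2, 3, 4}  B2 = {2, 3, 5}  B3 = {1, 2, 4}
Tree: B1–B2, B1–B3

Each bag holds 3 vertices, so the decomposition has width 2, which upper-bounds the treewidth. For the lower bound, the 3 vertices {1, 2, 4} are pairwise adjacent, and any tree decomposition puts a clique entirely inside one bag — forcing width ≥ 2. Hence tw(G) = 2 exactly.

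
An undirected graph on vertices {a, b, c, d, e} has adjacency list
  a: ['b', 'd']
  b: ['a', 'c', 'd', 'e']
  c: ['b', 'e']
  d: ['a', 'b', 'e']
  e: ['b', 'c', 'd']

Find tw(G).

A width-2 tree decomposition is:
Bags: B1 = {b, c, e}  B2 = {b, d, e}  B3 = {a, b, d}
Tree: B1–B2, B2–B3
The largest bag has 3 vertices, giving width 2; this decomposition certifies tw(G) ≤ 2. For the lower bound, the 3 vertices {b, d, e} are pairwise adjacent, and any tree decomposition puts a clique entirely inside one bag — forcing width ≥ 2. Therefore the treewidth is 2.

2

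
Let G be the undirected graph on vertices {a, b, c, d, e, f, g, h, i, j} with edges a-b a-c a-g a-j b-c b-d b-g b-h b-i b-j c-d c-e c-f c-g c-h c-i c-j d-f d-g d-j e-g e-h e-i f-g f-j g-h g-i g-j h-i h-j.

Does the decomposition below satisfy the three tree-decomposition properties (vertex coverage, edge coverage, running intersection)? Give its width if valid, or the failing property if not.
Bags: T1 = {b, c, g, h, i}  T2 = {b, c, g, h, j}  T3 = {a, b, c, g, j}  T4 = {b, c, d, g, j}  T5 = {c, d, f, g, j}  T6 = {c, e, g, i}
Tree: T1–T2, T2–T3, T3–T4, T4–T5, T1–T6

No — edge (h,e) lies in no bag.

A tree decomposition must satisfy three properties: every vertex lies in some bag; for every edge, both endpoints lie together in some bag; and for every vertex, the bags containing it form a connected subtree. Here edge (h,e) lies in no bag, so the decomposition is invalid.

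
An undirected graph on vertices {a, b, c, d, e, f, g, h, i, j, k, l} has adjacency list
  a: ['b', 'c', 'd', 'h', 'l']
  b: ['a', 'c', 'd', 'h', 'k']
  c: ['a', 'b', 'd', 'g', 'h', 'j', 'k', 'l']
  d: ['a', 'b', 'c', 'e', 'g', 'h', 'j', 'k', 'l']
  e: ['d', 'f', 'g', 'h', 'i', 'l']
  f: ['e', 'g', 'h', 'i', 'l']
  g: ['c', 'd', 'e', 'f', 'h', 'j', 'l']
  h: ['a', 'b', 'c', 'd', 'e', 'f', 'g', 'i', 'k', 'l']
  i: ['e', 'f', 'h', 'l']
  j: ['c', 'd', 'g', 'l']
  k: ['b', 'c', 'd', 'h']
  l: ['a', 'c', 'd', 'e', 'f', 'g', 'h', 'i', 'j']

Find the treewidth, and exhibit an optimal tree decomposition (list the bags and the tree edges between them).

Each bag holds 5 vertices, so the decomposition has width 4, which upper-bounds the treewidth. For the lower bound, the 5 vertices {c, d, g, j, l} are pairwise adjacent, and any tree decomposition puts a clique entirely inside one bag — forcing width ≥ 4. The upper and lower bounds meet at 4, so that is the treewidth.

Treewidth 4.
One optimal decomposition is:
Bags: B1 = {c, d, g, h, l}  B2 = {c, d, g, j, l}  B3 = {d, e, g, h, l}  B4 = {a, c, d, h, l}  B5 = {e, f, g, h, l}  B6 = {a, b, c, d, h}  B7 = {e, f, h, i, l}  B8 = {b, c, d, h, k}
Tree: B1–B2, B1–B3, B1–B4, B3–B5, B4–B6, B5–B7, B6–B8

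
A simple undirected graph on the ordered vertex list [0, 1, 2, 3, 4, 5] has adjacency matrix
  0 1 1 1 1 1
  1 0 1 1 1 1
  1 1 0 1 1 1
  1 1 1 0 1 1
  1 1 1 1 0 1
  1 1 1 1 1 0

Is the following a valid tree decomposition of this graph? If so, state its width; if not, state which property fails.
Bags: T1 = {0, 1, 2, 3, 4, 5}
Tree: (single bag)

Checking the three conditions: (i) the bags cover all of {0, 1, 2, 3, 4, 5}; (ii) for each edge, some bag contains both endpoints; (iii) the bags containing any fixed vertex form a subtree. All hold, so the decomposition is valid with width 6 − 1 = 5.

Yes; width 5.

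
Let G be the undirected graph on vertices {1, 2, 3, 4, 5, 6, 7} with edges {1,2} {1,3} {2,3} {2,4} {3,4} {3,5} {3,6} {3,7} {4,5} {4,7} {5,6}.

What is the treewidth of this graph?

A width-2 tree decomposition is:
Bags: B1 = {3, 4, 5}  B2 = {3, 5, 6}  B3 = {3, 4, 7}  B4 = {2, 3, 4}  B5 = {1, 2, 3}
Tree: B1–B2, B1–B3, B3–B4, B4–B5
Each bag holds 3 vertices, so the decomposition has width 2, which upper-bounds the treewidth. On the other hand G contains the 3-clique {1, 2, 3}. A clique must lie in a single bag of any decomposition, so no decomposition can have width below 2. The upper and lower bounds meet at 2, so that is the treewidth.

2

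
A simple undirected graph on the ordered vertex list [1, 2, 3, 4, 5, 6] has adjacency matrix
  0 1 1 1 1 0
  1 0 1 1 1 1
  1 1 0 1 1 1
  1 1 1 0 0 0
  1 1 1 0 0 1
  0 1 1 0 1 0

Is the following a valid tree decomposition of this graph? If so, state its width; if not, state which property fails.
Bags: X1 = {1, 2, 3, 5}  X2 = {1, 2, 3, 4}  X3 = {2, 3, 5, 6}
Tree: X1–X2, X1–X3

Checking the three conditions: (i) the bags cover all of {1, 2, 3, 4, 5, 6}; (ii) for each edge, some bag contains both endpoints; (iii) the bags containing any fixed vertex form a subtree. All hold, so the decomposition is valid with width 4 − 1 = 3.

Yes; width 3.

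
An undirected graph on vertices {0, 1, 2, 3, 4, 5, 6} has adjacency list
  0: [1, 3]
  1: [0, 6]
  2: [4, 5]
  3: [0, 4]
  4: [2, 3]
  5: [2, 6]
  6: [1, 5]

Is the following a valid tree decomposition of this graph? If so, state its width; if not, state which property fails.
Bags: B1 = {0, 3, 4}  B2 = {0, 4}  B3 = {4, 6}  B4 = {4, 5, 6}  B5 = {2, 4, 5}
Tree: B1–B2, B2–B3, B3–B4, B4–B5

No — vertex 1 appears in no bag.

A tree decomposition must satisfy three properties: every vertex lies in some bag; for every edge, both endpoints lie together in some bag; and for every vertex, the bags containing it form a connected subtree. Here vertex 1 appears in no bag, so the decomposition is invalid.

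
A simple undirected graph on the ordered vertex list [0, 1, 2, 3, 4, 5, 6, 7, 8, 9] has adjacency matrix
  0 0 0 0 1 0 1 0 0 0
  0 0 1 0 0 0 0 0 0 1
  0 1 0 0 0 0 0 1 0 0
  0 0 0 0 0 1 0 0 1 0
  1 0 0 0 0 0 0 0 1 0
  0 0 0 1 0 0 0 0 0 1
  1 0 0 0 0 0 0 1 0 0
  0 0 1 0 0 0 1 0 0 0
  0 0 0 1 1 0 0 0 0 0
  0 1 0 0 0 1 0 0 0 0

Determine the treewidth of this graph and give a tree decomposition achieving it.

The largest bag has 3 vertices, giving width 2; this decomposition certifies tw(G) ≤ 2. For the lower bound, G contains the cycle 5–9–1–2–7–6–0–4–8–3–5, so G is not a forest; only forests have treewidth ≤ 1, hence tw(G) ≥ 2. The upper and lower bounds meet at 2, so that is the treewidth.

Treewidth 2.
One optimal decomposition is:
Bags: B1 = {1, 5, 9}  B2 = {1, 2, 5}  B3 = {2, 5, 7}  B4 = {5, 6, 7}  B5 = {0, 5, 6}  B6 = {0, 4, 5}  B7 = {4, 5, 8}  B8 = {3, 5, 8}
Tree: B1–B2, B2–B3, B3–B4, B4–B5, B5–B6, B6–B7, B7–B8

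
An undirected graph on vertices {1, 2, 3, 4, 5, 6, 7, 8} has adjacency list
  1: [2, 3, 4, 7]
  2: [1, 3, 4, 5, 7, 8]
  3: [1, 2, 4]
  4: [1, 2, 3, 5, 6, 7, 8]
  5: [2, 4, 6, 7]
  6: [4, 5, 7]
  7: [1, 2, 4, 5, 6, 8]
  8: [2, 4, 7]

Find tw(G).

A width-3 tree decomposition is:
Bags: B1 = {2, 4, 5, 7}  B2 = {4, 5, 6, 7}  B3 = {1, 2, 4, 7}  B4 = {1, 2, 3, 4}  B5 = {2, 4, 7, 8}
Tree: B1–B2, B1–B3, B3–B4, B1–B5
Each bag holds 4 vertices, so the decomposition has width 3, which upper-bounds the treewidth. On the other hand G contains the 4-clique {1, 2, 3, 4}. A clique must lie in a single bag of any decomposition, so no decomposition can have width below 3. The upper and lower bounds meet at 3, so that is the treewidth.

3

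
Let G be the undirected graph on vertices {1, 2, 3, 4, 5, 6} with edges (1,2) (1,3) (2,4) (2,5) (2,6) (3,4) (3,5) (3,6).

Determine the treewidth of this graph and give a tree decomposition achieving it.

Every bag has size at most 3, so the width is 3 − 1 = 2 and tw(G) ≤ 2. For the lower bound, G contains the cycle 1–2–5–3–1, so G is not a forest; only forests have treewidth ≤ 1, hence tw(G) ≥ 2. Combining the bounds, tw(G) = 2.

Treewidth 2.
One optimal decomposition is:
Bags: B1 = {1, 2, 3}  B2 = {2, 3, 5}  B3 = {2, 3, 6}  B4 = {2, 3, 4}
Tree: B1–B2, B2–B3, B3–B4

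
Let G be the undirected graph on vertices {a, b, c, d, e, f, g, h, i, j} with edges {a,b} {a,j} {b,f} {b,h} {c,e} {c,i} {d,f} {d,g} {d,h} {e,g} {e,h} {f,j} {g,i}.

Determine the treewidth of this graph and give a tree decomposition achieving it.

Treewidth 2.
One such decomposition:
Bags: B1 = {c, g, i}  B2 = {c, e, g}  B3 = {d, e, g}  B4 = {d, e, h}  B5 = {d, f, h}  B6 = {b, f, h}  B7 = {b, f, j}  B8 = {a, b, j}
Tree: B1–B2, B2–B3, B3–B4, B4–B5, B5–B6, B6–B7, B7–B8

The largest bag has 3 vertices, giving width 2; this decomposition certifies tw(G) ≤ 2. For the lower bound, G contains the cycle i–c–e–g–i, so G is not a forest; only forests have treewidth ≤ 1, hence tw(G) ≥ 2. Therefore the treewidth is 2.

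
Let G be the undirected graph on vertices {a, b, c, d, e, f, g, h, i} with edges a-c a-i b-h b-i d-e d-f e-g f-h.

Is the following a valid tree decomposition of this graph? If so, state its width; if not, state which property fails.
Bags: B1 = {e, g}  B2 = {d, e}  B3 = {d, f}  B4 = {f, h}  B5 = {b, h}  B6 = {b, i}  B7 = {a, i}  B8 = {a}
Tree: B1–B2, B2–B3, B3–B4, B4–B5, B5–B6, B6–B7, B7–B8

A tree decomposition must satisfy three properties: every vertex lies in some bag; for every edge, both endpoints lie together in some bag; and for every vertex, the bags containing it form a connected subtree. Here vertex c appears in no bag, so the decomposition is invalid.

No — vertex c appears in no bag.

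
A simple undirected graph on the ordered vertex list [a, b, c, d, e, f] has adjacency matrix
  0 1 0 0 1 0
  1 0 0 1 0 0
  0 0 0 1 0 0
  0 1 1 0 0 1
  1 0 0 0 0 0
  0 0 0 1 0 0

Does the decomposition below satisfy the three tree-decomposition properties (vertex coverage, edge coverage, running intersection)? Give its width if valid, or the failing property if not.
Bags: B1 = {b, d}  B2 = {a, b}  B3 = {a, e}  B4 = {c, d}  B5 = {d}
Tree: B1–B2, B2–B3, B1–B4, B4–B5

A tree decomposition must satisfy three properties: every vertex lies in some bag; for every edge, both endpoints lie together in some bag; and for every vertex, the bags containing it form a connected subtree. Here vertex f appears in no bag, so the decomposition is invalid.

No — vertex f appears in no bag.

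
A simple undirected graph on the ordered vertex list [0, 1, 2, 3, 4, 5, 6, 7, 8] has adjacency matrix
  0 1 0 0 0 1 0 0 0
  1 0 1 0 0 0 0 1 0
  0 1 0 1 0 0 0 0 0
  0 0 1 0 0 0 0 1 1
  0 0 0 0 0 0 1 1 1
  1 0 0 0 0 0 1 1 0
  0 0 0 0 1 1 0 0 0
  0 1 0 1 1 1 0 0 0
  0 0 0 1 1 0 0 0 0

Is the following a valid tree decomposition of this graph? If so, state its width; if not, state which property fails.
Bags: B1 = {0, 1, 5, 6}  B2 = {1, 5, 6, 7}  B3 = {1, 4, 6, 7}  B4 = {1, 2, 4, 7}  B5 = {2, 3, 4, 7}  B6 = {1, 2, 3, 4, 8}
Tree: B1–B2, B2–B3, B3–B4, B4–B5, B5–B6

A tree decomposition must satisfy three properties: every vertex lies in some bag; for every edge, both endpoints lie together in some bag; and for every vertex, the bags containing it form a connected subtree. Here bags containing vertex 1 are not connected in the tree, so the decomposition is invalid.

No — bags containing vertex 1 are not connected in the tree.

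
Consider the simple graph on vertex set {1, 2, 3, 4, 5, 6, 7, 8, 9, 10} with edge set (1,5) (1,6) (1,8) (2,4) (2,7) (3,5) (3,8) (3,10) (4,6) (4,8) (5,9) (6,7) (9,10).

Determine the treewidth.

A width-2 tree decomposition is:
Bags: B1 = {3, 9, 10}  B2 = {3, 5, 9}  B3 = {3, 5, 8}  B4 = {1, 5, 8}  B5 = {1, 4, 8}  B6 = {1, 4, 6}  B7 = {2, 4, 6}  B8 = {2, 6, 7}
Tree: B1–B2, B2–B3, B3–B4, B4–B5, B5–B6, B6–B7, B7–B8
Every bag has size at most 3, so the width is 3 − 1 = 2 and tw(G) ≤ 2. Since 10–9–5–3–10 is a cycle in G, G is not acyclic. Forests are exactly the graphs of treewidth ≤ 1, so tw(G) ≥ 2. The upper and lower bounds meet at 2, so that is the treewidth.

2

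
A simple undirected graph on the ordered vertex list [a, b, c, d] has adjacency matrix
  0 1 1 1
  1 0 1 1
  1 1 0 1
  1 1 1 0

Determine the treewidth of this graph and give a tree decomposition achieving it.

Treewidth 3.
Bags: B1 = {a, b, c, d}
Tree: (single bag)

A single bag containing all 4 vertices is trivially a valid decomposition of width 3. Conversely, {a, b, c, d} is a clique of size 4, and the vertices of any clique must share a bag in every tree decomposition; so some bag has ≥ 4 vertices and tw(G) ≥ 3. The upper and lower bounds meet at 3, so that is the treewidth.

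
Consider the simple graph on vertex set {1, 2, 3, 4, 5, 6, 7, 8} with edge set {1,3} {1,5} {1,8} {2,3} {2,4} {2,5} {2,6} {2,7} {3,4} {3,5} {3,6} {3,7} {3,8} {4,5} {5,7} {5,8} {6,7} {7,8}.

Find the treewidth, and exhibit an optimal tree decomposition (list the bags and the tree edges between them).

Treewidth 3.
One such decomposition:
Bags: B1 = {3, 5, 7, 8}  B2 = {2, 3, 5, 7}  B3 = {2, 3, 6, 7}  B4 = {2, 3, 4, 5}  B5 = {1, 3, 5, 8}
Tree: B1–B2, B2–B3, B2–B4, B1–B5

Every bag has size at most 4, so the width is 4 − 1 = 3 and tw(G) ≤ 3. Conversely, {1, 3, 5, 8} is a clique of size 4, and the vertices of any clique must share a bag in every tree decomposition; so some bag has ≥ 4 vertices and tw(G) ≥ 3. Combining the bounds, tw(G) = 3.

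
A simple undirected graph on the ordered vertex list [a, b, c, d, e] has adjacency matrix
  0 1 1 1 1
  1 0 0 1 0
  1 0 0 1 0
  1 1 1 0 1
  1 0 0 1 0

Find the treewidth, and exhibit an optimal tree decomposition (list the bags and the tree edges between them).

Treewidth 2.
One such decomposition:
Bags: B1 = {a, b, d}  B2 = {a, c, d}  B3 = {a, d, e}
Tree: B1–B2, B2–B3

Every bag has size at most 3, so the width is 3 − 1 = 2 and tw(G) ≤ 2. Conversely, {a, d, e} is a clique of size 3, and the vertices of any clique must share a bag in every tree decomposition; so some bag has ≥ 3 vertices and tw(G) ≥ 2. Therefore the treewidth is 2.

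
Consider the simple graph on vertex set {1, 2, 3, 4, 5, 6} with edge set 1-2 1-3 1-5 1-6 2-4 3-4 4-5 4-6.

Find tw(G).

A width-2 tree decomposition is:
Bags: B1 = {1, 4, 6}  B2 = {1, 4, 5}  B3 = {1, 2, 4}  B4 = {1, 3, 4}
Tree: B1–B2, B2–B3, B3–B4
Every bag has size at most 3, so the width is 3 − 1 = 2 and tw(G) ≤ 2. Since 1–6–4–5–1 is a cycle in G, G is not acyclic. Forests are exactly the graphs of treewidth ≤ 1, so tw(G) ≥ 2. Combining the bounds, tw(G) = 2.

2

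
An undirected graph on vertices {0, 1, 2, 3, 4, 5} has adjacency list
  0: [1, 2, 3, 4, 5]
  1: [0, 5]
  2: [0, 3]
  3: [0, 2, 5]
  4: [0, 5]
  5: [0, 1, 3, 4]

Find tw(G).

A width-2 tree decomposition is:
Bags: B1 = {0, 1, 5}  B2 = {0, 4, 5}  B3 = {0, 3, 5}  B4 = {0, 2, 3}
Tree: B1–B2, B2–B3, B3–B4
Each bag holds 3 vertices, so the decomposition has width 2, which upper-bounds the treewidth. On the other hand G contains the 3-clique {0, 2, 3}. A clique must lie in a single bag of any decomposition, so no decomposition can have width below 2. Therefore the treewidth is 2.

2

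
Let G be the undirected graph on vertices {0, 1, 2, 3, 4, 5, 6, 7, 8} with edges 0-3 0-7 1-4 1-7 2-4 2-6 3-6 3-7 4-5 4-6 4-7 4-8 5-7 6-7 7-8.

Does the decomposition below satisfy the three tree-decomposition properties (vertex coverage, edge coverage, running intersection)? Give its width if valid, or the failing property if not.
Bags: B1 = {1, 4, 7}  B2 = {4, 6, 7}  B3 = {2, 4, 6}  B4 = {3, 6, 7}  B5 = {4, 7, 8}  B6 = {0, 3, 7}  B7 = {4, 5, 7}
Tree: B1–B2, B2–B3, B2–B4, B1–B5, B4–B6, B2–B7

Yes; width 2.

Vertex coverage: the bags together contain {0, 1, 2, 3, 4, 5, 6, 7, 8}, the full vertex set. Edge coverage: each edge of G has both endpoints in at least one bag. Running intersection: for every vertex, the bags containing it form a connected subtree. All three properties hold, so this is a valid tree decomposition of width max|bag| − 1 = 2, and hence tw(G) ≤ 2.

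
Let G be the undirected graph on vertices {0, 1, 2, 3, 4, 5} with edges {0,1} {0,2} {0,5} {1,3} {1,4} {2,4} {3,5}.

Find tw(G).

2

A width-2 tree decomposition is:
Bags: B1 = {0, 3, 5}  B2 = {0, 1, 3}  B3 = {0, 1, 2}  B4 = {1, 2, 4}
Tree: B1–B2, B2–B3, B3–B4
Each bag holds 3 vertices, so the decomposition has width 2, which upper-bounds the treewidth. The edges 5–3–1–0–5 form a cycle, so G is not a tree and its treewidth is at least 2. The upper and lower bounds meet at 2, so that is the treewidth.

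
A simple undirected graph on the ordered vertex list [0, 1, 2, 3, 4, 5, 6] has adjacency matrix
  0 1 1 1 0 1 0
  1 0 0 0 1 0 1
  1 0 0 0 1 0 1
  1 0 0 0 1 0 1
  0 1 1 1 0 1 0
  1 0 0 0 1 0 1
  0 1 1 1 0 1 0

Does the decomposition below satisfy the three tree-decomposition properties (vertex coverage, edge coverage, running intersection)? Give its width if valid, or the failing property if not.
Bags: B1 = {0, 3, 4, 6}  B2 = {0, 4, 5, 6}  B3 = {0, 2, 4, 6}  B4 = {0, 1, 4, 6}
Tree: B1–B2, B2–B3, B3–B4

Yes; width 3.

Vertex coverage: the bags together contain {0, 1, 2, 3, 4, 5, 6}, the full vertex set. Edge coverage: each edge of G has both endpoints in at least one bag. Running intersection: for every vertex, the bags containing it form a connected subtree. All three properties hold, so this is a valid tree decomposition of width max|bag| − 1 = 3, and hence tw(G) ≤ 3.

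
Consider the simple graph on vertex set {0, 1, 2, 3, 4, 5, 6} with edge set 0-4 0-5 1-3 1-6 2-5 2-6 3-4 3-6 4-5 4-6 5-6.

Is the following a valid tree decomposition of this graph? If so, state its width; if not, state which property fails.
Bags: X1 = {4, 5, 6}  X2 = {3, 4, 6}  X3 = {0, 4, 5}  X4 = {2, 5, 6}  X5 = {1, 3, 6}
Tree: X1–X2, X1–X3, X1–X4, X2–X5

Checking the three conditions: (i) the bags cover all of {0, 1, 2, 3, 4, 5, 6}; (ii) for each edge, some bag contains both endpoints; (iii) the bags containing any fixed vertex form a subtree. All hold, so the decomposition is valid with width 3 − 1 = 2.

Yes; width 2.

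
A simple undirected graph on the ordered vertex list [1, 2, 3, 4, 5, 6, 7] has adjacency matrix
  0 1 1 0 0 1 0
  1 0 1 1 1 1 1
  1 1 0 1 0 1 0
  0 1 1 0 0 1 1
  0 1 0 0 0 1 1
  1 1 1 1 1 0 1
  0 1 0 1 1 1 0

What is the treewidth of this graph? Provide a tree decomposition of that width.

Every bag has size at most 4, so the width is 4 − 1 = 3 and tw(G) ≤ 3. For the lower bound, the 4 vertices {1, 2, 3, 6} are pairwise adjacent, and any tree decomposition puts a clique entirely inside one bag — forcing width ≥ 3. Combining the bounds, tw(G) = 3.

Treewidth 3.
One such decomposition:
Bags: B1 = {2, 5, 6, 7}  B2 = {2, 4, 6, 7}  B3 = {2, 3, 4, 6}  B4 = {1, 2, 3, 6}
Tree: B1–B2, B2–B3, B3–B4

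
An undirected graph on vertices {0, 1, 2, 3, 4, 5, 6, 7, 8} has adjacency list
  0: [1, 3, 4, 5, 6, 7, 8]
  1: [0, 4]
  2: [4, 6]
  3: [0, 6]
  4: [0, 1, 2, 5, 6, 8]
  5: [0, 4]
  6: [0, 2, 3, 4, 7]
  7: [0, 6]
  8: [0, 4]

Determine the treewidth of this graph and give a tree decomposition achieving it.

Treewidth 2.
Bags: B1 = {0, 1, 4}  B2 = {0, 4, 5}  B3 = {0, 4, 6}  B4 = {0, 4, 8}  B5 = {2, 4, 6}  B6 = {0, 6, 7}  B7 = {0, 3, 6}
Tree: B1–B2, B2–B3, B1–B4, B3–B5, B3–B6, B6–B7

Each bag holds 3 vertices, so the decomposition has width 2, which upper-bounds the treewidth. Conversely, {0, 3, 6} is a clique of size 3, and the vertices of any clique must share a bag in every tree decomposition; so some bag has ≥ 3 vertices and tw(G) ≥ 2. Combining the bounds, tw(G) = 2.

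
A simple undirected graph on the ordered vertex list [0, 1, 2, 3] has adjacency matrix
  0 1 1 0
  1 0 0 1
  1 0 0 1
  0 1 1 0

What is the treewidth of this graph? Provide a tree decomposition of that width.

Treewidth 2.
Bags: B1 = {0, 1, 3}  B2 = {0, 2, 3}
Tree: B1–B2

The largest bag has 3 vertices, giving width 2; this decomposition certifies tw(G) ≤ 2. Since 0–1–3–2–0 is a cycle in G, G is not acyclic. Forests are exactly the graphs of treewidth ≤ 1, so tw(G) ≥ 2. The upper and lower bounds meet at 2, so that is the treewidth.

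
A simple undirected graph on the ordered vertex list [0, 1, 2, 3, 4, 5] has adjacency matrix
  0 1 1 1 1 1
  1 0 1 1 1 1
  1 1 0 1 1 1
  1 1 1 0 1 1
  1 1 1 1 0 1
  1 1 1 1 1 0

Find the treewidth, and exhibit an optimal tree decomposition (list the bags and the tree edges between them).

With just one bag of size 6, the width is 6 − 1 = 5, so tw(G) ≤ 5. For the lower bound, the 6 vertices {0, 1, 2, 3, 4, 5} are pairwise adjacent, and any tree decomposition puts a clique entirely inside one bag — forcing width ≥ 5. Therefore the treewidth is 5.

Treewidth 5.
One optimal decomposition is:
Bags: B1 = {0, 1, 2, 3, 4, 5}
Tree: (single bag)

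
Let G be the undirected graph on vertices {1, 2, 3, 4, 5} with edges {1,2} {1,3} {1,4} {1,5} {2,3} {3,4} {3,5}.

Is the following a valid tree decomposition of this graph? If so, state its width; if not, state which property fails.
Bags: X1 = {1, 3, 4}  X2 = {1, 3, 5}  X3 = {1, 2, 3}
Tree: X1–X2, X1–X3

Yes; width 2.

Every vertex of G appears in some bag (union = {1, 2, 3, 4, 5}); every edge is covered by a bag; and for each vertex v the set of bags containing v is connected in the bag tree. The decomposition is therefore valid. The largest bag has 3 vertices, so the width is 2.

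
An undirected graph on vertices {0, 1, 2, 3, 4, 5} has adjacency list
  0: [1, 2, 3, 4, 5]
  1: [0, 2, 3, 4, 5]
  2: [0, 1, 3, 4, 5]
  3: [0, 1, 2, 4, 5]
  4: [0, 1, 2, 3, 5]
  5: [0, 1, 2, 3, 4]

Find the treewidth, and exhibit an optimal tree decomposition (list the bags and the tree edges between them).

Treewidth 5.
Bags: B1 = {0, 1, 2, 3, 4, 5}
Tree: (single bag)

With just one bag of size 6, the width is 6 − 1 = 5, so tw(G) ≤ 5. For the lower bound, the 6 vertices {0, 1, 2, 3, 4, 5} are pairwise adjacent, and any tree decomposition puts a clique entirely inside one bag — forcing width ≥ 5. Hence tw(G) = 5 exactly.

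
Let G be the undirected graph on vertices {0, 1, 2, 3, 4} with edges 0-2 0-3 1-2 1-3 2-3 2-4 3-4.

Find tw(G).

2

A width-2 tree decomposition is:
Bags: B1 = {1, 2, 3}  B2 = {2, 3, 4}  B3 = {0, 2, 3}
Tree: B1–B2, B1–B3
Each bag holds 3 vertices, so the decomposition has width 2, which upper-bounds the treewidth. On the other hand G contains the 3-clique {0, 2, 3}. A clique must lie in a single bag of any decomposition, so no decomposition can have width below 2. The upper and lower bounds meet at 2, so that is the treewidth.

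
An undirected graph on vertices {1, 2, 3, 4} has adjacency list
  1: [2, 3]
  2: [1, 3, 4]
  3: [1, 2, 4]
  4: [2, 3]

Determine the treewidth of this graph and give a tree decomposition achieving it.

Treewidth 2.
Bags: B1 = {2, 3, 4}  B2 = {1, 2, 3}
Tree: B1–B2

The largest bag has 3 vertices, giving width 2; this decomposition certifies tw(G) ≤ 2. Conversely, {1, 2, 3} is a clique of size 3, and the vertices of any clique must share a bag in every tree decomposition; so some bag has ≥ 3 vertices and tw(G) ≥ 2. Therefore the treewidth is 2.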